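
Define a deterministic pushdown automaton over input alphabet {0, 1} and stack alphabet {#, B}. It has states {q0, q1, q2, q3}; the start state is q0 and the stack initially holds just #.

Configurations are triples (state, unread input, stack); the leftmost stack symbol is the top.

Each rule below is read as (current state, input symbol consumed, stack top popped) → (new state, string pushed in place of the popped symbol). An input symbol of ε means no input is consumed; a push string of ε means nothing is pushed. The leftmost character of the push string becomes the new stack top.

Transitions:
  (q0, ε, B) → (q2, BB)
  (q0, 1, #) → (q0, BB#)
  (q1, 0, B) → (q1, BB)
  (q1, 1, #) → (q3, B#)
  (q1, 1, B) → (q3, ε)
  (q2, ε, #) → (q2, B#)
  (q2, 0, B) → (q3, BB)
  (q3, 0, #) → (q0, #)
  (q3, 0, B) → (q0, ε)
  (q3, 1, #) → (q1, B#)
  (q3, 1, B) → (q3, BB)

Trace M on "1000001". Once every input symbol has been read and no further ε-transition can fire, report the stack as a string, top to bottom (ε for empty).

BBBBBBB#

(q0, 1000001, #) ⊢ (q0, 000001, BB#) ⊢ (q2, 000001, BBB#) ⊢ (q3, 00001, BBBB#) ⊢ (q0, 0001, BBB#) ⊢ (q2, 0001, BBBB#) ⊢ (q3, 001, BBBBB#) ⊢ (q0, 01, BBBB#) ⊢ (q2, 01, BBBBB#) ⊢ (q3, 1, BBBBBB#) ⊢ (q3, ε, BBBBBBB#)
All input consumed in state q3 with stack BBBBBBB#.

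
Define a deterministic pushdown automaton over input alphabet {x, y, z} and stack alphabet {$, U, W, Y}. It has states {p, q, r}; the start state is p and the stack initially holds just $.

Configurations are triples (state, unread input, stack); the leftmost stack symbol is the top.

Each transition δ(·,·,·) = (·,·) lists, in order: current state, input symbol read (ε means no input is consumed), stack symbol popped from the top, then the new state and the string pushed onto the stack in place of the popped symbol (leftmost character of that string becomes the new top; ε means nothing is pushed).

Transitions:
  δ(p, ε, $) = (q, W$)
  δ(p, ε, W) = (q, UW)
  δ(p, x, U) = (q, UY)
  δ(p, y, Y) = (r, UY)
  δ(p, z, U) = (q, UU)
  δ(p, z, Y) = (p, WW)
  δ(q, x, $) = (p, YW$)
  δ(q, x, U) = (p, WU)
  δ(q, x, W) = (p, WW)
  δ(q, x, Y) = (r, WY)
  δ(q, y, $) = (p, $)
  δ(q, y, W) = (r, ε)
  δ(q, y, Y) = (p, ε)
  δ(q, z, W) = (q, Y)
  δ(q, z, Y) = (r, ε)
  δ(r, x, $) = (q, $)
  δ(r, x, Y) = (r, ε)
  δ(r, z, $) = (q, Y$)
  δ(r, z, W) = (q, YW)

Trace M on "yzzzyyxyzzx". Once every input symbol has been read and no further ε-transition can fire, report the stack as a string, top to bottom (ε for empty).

$

(p, yzzzyyxyzzx, $) ⊢ (q, yzzzyyxyzzx, W$) ⊢ (r, zzzyyxyzzx, $) ⊢ (q, zzyyxyzzx, Y$) ⊢ (r, zyyxyzzx, $) ⊢ (q, yyxyzzx, Y$) ⊢ (p, yxyzzx, $) ⊢ (q, yxyzzx, W$) ⊢ (r, xyzzx, $) ⊢ (q, yzzx, $) ⊢ (p, zzx, $) ⊢ (q, zzx, W$) ⊢ (q, zx, Y$) ⊢ (r, x, $) ⊢ (q, ε, $)
All input consumed in state q with stack $.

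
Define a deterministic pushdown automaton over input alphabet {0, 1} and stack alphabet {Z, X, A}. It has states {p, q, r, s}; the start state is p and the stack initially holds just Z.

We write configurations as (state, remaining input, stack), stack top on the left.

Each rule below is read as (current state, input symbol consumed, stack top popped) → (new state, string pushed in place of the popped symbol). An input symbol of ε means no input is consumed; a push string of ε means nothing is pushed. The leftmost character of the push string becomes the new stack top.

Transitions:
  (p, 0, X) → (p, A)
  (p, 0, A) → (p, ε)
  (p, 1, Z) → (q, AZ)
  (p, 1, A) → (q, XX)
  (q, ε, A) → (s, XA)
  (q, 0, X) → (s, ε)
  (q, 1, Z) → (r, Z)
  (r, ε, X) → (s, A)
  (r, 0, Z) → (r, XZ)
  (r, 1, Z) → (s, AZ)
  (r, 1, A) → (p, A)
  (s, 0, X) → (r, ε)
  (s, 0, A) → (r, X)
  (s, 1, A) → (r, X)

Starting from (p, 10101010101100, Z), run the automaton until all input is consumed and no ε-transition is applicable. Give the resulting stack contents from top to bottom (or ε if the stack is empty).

Z

(p, 10101010101100, Z)
  read 1, top Z: go to q, push AZ → (q, 0101010101100, AZ)
  ε-move, top A: go to s, push XA → (s, 0101010101100, XAZ)
  read 0, top X: go to r, push ε → (r, 101010101100, AZ)
  read 1, top A: go to p, push A → (p, 01010101100, AZ)
  read 0, top A: go to p, push ε → (p, 1010101100, Z)
  read 1, top Z: go to q, push AZ → (q, 010101100, AZ)
  ε-move, top A: go to s, push XA → (s, 010101100, XAZ)
  read 0, top X: go to r, push ε → (r, 10101100, AZ)
  read 1, top A: go to p, push A → (p, 0101100, AZ)
  read 0, top A: go to p, push ε → (p, 101100, Z)
  read 1, top Z: go to q, push AZ → (q, 01100, AZ)
  ε-move, top A: go to s, push XA → (s, 01100, XAZ)
  read 0, top X: go to r, push ε → (r, 1100, AZ)
  read 1, top A: go to p, push A → (p, 100, AZ)
  read 1, top A: go to q, push XX → (q, 00, XXZ)
  read 0, top X: go to s, push ε → (s, 0, XZ)
  read 0, top X: go to r, push ε → (r, ε, Z)
All input consumed in state r with stack Z.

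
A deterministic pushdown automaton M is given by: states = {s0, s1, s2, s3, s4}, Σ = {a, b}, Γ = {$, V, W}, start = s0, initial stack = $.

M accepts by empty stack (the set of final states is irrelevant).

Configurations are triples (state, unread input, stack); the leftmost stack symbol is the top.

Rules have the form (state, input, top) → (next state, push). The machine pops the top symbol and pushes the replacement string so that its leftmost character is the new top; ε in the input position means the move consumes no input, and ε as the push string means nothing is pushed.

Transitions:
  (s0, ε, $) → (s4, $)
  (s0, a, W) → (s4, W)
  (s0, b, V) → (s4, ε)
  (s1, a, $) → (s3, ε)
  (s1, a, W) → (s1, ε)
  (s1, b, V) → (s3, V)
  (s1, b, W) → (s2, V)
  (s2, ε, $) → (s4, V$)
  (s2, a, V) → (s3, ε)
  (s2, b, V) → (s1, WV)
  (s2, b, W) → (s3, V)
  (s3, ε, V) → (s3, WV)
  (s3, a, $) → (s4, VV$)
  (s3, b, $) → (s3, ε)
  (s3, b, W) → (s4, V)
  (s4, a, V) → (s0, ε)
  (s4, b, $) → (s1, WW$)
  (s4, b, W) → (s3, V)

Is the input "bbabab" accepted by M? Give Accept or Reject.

Reject

(s0, bbabab, $) ⊢ (s4, bbabab, $) ⊢ (s1, babab, WW$) ⊢ (s2, abab, VW$) ⊢ (s3, bab, W$) ⊢ (s4, ab, V$) ⊢ (s0, b, $) ⊢ (s4, b, $) ⊢ (s1, ε, WW$)
All input consumed; stack is WW$, not empty, and no further ε-move applies.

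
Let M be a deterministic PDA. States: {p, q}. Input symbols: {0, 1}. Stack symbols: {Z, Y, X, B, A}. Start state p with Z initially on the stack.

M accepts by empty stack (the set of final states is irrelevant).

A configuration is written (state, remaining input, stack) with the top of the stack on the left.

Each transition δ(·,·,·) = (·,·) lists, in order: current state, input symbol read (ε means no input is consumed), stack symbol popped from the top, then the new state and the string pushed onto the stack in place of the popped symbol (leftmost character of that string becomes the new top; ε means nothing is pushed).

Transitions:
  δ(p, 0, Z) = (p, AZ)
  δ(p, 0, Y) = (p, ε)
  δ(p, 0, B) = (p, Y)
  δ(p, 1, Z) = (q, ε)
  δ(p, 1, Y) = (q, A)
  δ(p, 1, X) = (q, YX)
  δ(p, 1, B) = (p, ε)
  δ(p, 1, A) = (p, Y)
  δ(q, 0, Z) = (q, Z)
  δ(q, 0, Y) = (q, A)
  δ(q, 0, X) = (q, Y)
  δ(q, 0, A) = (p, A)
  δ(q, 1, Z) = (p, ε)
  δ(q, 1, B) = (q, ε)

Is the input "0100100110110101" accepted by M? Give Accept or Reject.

(p, 0100100110110101, Z)
  read 0, top Z: go to p, push AZ → (p, 100100110110101, AZ)
  read 1, top A: go to p, push Y → (p, 00100110110101, YZ)
  read 0, top Y: go to p, push ε → (p, 0100110110101, Z)
  read 0, top Z: go to p, push AZ → (p, 100110110101, AZ)
  read 1, top A: go to p, push Y → (p, 00110110101, YZ)
  read 0, top Y: go to p, push ε → (p, 0110110101, Z)
  read 0, top Z: go to p, push AZ → (p, 110110101, AZ)
  read 1, top A: go to p, push Y → (p, 10110101, YZ)
  read 1, top Y: go to q, push A → (q, 0110101, AZ)
  read 0, top A: go to p, push A → (p, 110101, AZ)
  read 1, top A: go to p, push Y → (p, 10101, YZ)
  read 1, top Y: go to q, push A → (q, 0101, AZ)
  read 0, top A: go to p, push A → (p, 101, AZ)
  read 1, top A: go to p, push Y → (p, 01, YZ)
  read 0, top Y: go to p, push ε → (p, 1, Z)
  read 1, top Z: go to q, push ε → (q, ε, ε)
All input consumed and the stack is empty.

Accept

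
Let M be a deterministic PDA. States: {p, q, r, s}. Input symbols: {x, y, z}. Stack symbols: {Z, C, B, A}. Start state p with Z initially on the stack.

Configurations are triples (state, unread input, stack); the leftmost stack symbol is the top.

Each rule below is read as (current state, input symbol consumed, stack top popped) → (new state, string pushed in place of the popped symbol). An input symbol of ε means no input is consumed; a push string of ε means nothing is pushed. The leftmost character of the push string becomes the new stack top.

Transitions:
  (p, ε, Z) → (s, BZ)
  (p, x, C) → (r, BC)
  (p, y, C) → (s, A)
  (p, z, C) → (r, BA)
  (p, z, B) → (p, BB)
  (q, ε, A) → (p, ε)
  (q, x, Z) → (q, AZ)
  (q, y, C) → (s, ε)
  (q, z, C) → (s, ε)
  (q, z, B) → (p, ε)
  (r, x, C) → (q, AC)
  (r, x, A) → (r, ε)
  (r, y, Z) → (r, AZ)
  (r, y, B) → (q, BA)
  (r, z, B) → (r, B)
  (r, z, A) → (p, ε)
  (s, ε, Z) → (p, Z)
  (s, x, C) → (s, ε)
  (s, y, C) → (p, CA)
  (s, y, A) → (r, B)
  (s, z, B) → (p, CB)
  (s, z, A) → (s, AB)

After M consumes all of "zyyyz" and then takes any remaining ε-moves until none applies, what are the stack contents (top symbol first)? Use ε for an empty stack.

ABZ

(p, zyyyz, Z)
  ε-move, top Z: go to s, push BZ → (s, zyyyz, BZ)
  read z, top B: go to p, push CB → (p, yyyz, CBZ)
  read y, top C: go to s, push A → (s, yyz, ABZ)
  read y, top A: go to r, push B → (r, yz, BBZ)
  read y, top B: go to q, push BA → (q, z, BABZ)
  read z, top B: go to p, push ε → (p, ε, ABZ)
All input consumed in state p with stack ABZ.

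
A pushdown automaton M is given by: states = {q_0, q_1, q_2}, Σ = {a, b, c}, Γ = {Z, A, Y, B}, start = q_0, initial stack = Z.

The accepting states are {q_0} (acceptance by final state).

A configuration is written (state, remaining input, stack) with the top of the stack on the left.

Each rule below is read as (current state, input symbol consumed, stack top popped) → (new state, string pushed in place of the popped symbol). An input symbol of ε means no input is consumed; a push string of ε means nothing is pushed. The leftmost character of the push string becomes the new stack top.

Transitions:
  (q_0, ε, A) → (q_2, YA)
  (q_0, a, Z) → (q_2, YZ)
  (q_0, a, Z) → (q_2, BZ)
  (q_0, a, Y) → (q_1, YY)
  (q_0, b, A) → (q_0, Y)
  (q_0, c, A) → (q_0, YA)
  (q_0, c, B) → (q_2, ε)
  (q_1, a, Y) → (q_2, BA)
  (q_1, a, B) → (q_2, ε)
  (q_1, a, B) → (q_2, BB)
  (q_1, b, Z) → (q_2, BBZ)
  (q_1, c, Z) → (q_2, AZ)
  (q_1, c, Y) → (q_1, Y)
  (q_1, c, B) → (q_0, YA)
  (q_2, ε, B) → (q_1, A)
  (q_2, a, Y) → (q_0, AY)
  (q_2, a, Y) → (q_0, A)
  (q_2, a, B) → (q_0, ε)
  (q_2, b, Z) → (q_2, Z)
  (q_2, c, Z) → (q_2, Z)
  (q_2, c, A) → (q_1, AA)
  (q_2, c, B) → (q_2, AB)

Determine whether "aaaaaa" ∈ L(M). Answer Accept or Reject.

One accepting computation: (q_0, aaaaaa, Z) ⊢ (q_2, aaaaa, BZ) ⊢ (q_0, aaaa, Z) ⊢ (q_2, aaa, BZ) ⊢ (q_0, aa, Z) ⊢ (q_2, a, YZ) ⊢ (q_0, ε, AYZ)
All input consumed and state q_0 ∈ F.

Accept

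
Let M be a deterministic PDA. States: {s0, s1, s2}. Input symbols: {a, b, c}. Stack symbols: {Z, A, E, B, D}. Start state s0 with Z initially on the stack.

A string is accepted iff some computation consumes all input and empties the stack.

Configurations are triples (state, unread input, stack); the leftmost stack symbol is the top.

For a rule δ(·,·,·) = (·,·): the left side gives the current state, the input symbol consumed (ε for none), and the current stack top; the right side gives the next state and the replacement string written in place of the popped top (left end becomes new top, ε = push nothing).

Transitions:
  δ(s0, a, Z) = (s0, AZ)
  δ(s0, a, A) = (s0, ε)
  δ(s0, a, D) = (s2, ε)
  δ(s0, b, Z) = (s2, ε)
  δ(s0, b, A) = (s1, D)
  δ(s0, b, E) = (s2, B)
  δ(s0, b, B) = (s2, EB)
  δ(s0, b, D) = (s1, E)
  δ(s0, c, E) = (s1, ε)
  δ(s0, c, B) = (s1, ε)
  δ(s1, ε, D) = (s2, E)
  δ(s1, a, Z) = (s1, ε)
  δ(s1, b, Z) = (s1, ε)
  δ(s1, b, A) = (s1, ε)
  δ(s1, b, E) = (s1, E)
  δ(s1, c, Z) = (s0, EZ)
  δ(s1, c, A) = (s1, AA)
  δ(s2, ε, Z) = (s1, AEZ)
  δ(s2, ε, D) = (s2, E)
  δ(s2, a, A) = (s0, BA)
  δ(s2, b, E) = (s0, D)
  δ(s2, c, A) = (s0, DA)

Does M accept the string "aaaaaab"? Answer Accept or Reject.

Accept

(s0, aaaaaab, Z) ⊢ (s0, aaaaab, AZ) ⊢ (s0, aaaab, Z) ⊢ (s0, aaab, AZ) ⊢ (s0, aab, Z) ⊢ (s0, ab, AZ) ⊢ (s0, b, Z) ⊢ (s2, ε, ε)
All input consumed and the stack is empty.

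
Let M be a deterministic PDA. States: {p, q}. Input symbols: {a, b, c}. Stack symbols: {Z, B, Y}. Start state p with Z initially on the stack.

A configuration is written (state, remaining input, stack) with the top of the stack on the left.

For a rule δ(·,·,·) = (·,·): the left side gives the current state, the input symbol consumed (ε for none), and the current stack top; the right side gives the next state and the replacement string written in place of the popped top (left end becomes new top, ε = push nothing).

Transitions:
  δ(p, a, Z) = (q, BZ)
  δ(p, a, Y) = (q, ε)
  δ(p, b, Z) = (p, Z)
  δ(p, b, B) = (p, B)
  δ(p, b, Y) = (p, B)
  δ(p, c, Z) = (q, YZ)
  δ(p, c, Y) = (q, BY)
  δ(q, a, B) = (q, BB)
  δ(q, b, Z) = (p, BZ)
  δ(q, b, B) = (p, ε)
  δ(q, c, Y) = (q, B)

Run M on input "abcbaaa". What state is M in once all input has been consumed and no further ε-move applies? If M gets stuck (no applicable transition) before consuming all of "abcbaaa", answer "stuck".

(p, abcbaaa, Z)
  read a, top Z: go to q, push BZ → (q, bcbaaa, BZ)
  read b, top B: go to p, push ε → (p, cbaaa, Z)
  read c, top Z: go to q, push YZ → (q, baaa, YZ)
No transition for (q, b, top Y); M blocks with input baaa remaining.

stuck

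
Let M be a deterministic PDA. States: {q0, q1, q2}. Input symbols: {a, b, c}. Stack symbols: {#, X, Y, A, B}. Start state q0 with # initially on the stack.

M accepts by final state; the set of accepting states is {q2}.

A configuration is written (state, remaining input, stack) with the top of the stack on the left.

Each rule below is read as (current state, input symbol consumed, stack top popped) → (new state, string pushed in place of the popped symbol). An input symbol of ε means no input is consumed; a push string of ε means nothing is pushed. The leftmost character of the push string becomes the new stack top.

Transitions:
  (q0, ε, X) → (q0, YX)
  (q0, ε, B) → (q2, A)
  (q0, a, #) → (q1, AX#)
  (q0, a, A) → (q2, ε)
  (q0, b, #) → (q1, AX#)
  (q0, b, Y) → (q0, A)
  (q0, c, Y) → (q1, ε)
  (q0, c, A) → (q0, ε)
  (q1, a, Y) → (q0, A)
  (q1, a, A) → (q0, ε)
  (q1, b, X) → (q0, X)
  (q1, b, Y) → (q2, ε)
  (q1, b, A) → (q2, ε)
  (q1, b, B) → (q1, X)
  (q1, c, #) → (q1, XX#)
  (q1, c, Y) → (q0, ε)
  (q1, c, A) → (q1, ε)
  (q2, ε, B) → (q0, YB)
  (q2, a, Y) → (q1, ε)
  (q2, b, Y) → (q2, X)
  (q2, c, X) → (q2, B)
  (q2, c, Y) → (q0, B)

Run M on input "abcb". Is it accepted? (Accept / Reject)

(q0, abcb, #)
  read a, top #: go to q1, push AX# → (q1, bcb, AX#)
  read b, top A: go to q2, push ε → (q2, cb, X#)
  read c, top X: go to q2, push B → (q2, b, B#)
  ε-move, top B: go to q0, push YB → (q0, b, YB#)
  read b, top Y: go to q0, push A → (q0, ε, AB#)
All input consumed; state q0 ∉ F and no further ε-move applies.

Reject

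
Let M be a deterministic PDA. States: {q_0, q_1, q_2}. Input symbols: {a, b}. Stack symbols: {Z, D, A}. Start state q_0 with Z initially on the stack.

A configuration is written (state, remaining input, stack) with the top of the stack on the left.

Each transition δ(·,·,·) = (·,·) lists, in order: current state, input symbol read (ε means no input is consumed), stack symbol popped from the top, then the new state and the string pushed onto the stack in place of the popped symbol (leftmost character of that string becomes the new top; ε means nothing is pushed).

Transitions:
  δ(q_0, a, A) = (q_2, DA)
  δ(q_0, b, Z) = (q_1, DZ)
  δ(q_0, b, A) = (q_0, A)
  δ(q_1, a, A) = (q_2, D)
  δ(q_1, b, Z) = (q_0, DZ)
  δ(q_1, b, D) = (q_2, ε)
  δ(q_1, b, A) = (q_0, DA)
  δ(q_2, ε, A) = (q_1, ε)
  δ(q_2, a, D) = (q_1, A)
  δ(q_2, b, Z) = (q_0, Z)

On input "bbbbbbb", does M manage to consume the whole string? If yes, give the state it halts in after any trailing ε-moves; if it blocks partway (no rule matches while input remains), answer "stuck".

q_1

(q_0, bbbbbbb, Z) ⊢ (q_1, bbbbbb, DZ) ⊢ (q_2, bbbbb, Z) ⊢ (q_0, bbbb, Z) ⊢ (q_1, bbb, DZ) ⊢ (q_2, bb, Z) ⊢ (q_0, b, Z) ⊢ (q_1, ε, DZ)
All input consumed; M is in state q_1.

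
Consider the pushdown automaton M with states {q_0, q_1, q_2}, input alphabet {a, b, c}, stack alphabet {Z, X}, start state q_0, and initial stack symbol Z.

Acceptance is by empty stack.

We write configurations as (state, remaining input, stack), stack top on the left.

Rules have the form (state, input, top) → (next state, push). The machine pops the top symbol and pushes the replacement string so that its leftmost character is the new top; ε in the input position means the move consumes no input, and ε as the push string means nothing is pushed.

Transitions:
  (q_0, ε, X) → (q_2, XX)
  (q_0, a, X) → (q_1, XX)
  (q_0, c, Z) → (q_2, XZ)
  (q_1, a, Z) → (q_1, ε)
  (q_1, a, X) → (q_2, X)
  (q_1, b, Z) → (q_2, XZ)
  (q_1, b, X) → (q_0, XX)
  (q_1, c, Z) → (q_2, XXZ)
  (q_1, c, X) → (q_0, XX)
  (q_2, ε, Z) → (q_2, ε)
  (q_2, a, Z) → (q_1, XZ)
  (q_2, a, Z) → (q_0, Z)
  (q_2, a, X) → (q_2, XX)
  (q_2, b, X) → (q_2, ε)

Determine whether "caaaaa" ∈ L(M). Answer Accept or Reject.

Reject

No computation consumes all input and empties the stack.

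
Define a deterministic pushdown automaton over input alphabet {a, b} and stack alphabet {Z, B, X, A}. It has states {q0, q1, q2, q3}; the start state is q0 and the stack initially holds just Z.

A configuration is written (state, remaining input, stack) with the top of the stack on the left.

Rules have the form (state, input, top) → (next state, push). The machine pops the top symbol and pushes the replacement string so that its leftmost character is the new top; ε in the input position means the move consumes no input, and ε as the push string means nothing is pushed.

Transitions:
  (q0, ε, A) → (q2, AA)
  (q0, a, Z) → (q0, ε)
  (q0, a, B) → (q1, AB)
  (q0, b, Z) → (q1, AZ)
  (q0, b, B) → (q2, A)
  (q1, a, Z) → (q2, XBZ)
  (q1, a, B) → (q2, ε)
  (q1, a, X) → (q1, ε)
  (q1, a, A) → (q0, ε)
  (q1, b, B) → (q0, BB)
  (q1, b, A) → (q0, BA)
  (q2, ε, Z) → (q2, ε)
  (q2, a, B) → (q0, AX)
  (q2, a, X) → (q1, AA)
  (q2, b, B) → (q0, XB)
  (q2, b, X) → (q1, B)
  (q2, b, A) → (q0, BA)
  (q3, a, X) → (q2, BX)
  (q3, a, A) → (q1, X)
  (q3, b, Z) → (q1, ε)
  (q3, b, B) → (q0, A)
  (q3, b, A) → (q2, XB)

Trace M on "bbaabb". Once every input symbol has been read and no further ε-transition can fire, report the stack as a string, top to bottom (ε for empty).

(q0, bbaabb, Z) ⊢ (q1, baabb, AZ) ⊢ (q0, aabb, BAZ) ⊢ (q1, abb, ABAZ) ⊢ (q0, bb, BAZ) ⊢ (q2, b, AAZ) ⊢ (q0, ε, BAAZ)
All input consumed in state q0 with stack BAAZ.

BAAZ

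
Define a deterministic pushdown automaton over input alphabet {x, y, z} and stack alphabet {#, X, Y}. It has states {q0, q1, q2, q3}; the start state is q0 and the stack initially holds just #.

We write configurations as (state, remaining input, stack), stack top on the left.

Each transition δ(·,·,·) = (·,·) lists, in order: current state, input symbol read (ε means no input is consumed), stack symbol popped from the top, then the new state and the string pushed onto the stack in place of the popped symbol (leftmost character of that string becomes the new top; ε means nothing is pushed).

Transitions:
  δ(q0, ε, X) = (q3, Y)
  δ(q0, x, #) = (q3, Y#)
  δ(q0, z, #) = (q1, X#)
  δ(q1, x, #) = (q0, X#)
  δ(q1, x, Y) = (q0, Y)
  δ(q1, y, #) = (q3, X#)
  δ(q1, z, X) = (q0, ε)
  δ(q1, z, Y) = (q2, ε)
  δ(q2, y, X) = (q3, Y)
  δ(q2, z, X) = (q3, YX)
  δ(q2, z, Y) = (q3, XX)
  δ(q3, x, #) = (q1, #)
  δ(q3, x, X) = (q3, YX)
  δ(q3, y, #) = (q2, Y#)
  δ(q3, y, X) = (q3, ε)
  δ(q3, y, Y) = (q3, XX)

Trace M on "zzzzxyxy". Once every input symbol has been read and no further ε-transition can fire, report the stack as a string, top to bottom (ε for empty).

XXXX#

(q0, zzzzxyxy, #)
  read z, top #: go to q1, push X# → (q1, zzzxyxy, X#)
  read z, top X: go to q0, push ε → (q0, zzxyxy, #)
  read z, top #: go to q1, push X# → (q1, zxyxy, X#)
  read z, top X: go to q0, push ε → (q0, xyxy, #)
  read x, top #: go to q3, push Y# → (q3, yxy, Y#)
  read y, top Y: go to q3, push XX → (q3, xy, XX#)
  read x, top X: go to q3, push YX → (q3, y, YXX#)
  read y, top Y: go to q3, push XX → (q3, ε, XXXX#)
All input consumed in state q3 with stack XXXX#.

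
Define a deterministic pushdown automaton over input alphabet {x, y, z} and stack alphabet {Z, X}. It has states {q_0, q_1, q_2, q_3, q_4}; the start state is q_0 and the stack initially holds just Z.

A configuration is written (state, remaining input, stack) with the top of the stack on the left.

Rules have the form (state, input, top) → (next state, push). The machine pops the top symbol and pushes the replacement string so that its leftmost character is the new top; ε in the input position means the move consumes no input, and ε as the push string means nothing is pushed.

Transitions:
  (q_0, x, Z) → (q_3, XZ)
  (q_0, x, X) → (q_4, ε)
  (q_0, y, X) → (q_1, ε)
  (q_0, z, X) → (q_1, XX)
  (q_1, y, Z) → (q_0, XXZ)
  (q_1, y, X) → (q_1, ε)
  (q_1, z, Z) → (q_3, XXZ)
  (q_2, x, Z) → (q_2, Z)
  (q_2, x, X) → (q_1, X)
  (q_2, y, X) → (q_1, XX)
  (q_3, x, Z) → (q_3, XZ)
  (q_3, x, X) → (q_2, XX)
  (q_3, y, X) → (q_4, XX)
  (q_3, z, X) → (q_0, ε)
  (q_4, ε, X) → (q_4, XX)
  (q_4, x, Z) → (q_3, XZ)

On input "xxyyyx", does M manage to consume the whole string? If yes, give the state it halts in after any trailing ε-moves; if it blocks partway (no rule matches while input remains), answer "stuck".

stuck

(q_0, xxyyyx, Z)
  read x, top Z: go to q_3, push XZ → (q_3, xyyyx, XZ)
  read x, top X: go to q_2, push XX → (q_2, yyyx, XXZ)
  read y, top X: go to q_1, push XX → (q_1, yyx, XXXZ)
  read y, top X: go to q_1, push ε → (q_1, yx, XXZ)
  read y, top X: go to q_1, push ε → (q_1, x, XZ)
No transition for (q_1, x, top X); M blocks with input x remaining.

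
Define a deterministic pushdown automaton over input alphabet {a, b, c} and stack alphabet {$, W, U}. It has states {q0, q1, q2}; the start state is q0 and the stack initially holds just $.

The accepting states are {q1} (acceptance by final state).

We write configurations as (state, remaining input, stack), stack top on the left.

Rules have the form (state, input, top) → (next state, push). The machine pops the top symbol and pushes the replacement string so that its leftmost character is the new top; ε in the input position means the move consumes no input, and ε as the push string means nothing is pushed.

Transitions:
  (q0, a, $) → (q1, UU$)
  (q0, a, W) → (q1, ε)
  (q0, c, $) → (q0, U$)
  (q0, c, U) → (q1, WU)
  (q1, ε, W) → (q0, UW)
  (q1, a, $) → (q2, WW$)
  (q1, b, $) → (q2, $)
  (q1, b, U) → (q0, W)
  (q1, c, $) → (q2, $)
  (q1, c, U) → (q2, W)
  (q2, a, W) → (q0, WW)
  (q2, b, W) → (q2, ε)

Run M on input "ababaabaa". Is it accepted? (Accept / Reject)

Accept

(q0, ababaabaa, $)
  read a, top $: go to q1, push UU$ → (q1, babaabaa, UU$)
  read b, top U: go to q0, push W → (q0, abaabaa, WU$)
  read a, top W: go to q1, push ε → (q1, baabaa, U$)
  read b, top U: go to q0, push W → (q0, aabaa, W$)
  read a, top W: go to q1, push ε → (q1, abaa, $)
  read a, top $: go to q2, push WW$ → (q2, baa, WW$)
  read b, top W: go to q2, push ε → (q2, aa, W$)
  read a, top W: go to q0, push WW → (q0, a, WW$)
  read a, top W: go to q1, push ε → (q1, ε, W$)
All input consumed; state q1 ∈ F.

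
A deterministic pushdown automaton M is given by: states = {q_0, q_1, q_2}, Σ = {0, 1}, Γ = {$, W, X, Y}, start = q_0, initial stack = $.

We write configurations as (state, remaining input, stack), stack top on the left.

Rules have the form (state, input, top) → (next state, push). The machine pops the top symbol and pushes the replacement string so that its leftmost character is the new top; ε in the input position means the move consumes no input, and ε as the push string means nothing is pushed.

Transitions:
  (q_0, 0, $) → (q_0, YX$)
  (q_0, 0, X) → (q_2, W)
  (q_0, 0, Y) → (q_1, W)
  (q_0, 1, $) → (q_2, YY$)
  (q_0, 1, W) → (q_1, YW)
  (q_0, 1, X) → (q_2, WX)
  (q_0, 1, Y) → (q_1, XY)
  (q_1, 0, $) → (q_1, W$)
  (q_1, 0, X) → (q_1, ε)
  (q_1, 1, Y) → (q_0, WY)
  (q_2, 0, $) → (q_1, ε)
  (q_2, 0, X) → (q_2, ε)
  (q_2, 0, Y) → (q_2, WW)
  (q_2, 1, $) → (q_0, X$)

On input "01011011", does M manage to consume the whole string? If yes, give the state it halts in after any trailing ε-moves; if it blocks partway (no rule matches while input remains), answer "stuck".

(q_0, 01011011, $)
  read 0, top $: go to q_0, push YX$ → (q_0, 1011011, YX$)
  read 1, top Y: go to q_1, push XY → (q_1, 011011, XYX$)
  read 0, top X: go to q_1, push ε → (q_1, 11011, YX$)
  read 1, top Y: go to q_0, push WY → (q_0, 1011, WYX$)
  read 1, top W: go to q_1, push YW → (q_1, 011, YWYX$)
No transition for (q_1, 0, top Y); M blocks with input 011 remaining.

stuck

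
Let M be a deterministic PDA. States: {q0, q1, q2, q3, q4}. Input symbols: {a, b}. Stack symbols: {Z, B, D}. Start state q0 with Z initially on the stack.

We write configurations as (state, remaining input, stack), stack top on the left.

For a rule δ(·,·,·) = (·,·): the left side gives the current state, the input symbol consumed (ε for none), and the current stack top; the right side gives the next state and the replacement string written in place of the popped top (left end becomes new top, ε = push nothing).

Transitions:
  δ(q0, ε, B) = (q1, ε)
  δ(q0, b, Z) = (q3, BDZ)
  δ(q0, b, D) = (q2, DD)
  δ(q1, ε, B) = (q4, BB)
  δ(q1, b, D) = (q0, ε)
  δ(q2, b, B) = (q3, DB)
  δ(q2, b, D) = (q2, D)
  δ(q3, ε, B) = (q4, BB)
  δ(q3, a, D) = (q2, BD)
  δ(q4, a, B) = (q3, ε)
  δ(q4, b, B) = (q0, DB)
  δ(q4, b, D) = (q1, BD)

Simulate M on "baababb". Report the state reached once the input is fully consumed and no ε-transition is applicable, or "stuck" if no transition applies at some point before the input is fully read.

(q0, baababb, Z)
  read b, top Z: go to q3, push BDZ → (q3, aababb, BDZ)
  ε-move, top B: go to q4, push BB → (q4, aababb, BBDZ)
  read a, top B: go to q3, push ε → (q3, ababb, BDZ)
  ε-move, top B: go to q4, push BB → (q4, ababb, BBDZ)
  read a, top B: go to q3, push ε → (q3, babb, BDZ)
  ε-move, top B: go to q4, push BB → (q4, babb, BBDZ)
  read b, top B: go to q0, push DB → (q0, abb, DBBDZ)
No transition for (q0, a, top D); M blocks with input abb remaining.

stuck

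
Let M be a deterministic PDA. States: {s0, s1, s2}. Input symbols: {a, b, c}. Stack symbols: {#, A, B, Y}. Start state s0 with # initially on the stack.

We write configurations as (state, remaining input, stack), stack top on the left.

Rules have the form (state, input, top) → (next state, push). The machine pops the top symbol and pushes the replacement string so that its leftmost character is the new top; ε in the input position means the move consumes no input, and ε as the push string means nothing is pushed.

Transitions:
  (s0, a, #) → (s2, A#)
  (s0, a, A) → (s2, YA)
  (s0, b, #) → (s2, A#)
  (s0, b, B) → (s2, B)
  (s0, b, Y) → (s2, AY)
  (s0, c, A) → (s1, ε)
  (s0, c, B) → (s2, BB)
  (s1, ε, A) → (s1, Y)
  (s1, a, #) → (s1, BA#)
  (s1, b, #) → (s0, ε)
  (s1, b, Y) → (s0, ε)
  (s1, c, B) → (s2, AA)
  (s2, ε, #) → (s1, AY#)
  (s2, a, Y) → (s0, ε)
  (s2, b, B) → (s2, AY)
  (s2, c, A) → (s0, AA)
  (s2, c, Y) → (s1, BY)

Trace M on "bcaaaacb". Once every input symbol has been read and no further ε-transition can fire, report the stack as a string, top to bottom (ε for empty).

(s0, bcaaaacb, #)
  read b, top #: go to s2, push A# → (s2, caaaacb, A#)
  read c, top A: go to s0, push AA → (s0, aaaacb, AA#)
  read a, top A: go to s2, push YA → (s2, aaacb, YAA#)
  read a, top Y: go to s0, push ε → (s0, aacb, AA#)
  read a, top A: go to s2, push YA → (s2, acb, YAA#)
  read a, top Y: go to s0, push ε → (s0, cb, AA#)
  read c, top A: go to s1, push ε → (s1, b, A#)
  ε-move, top A: go to s1, push Y → (s1, b, Y#)
  read b, top Y: go to s0, push ε → (s0, ε, #)
All input consumed in state s0 with stack #.

#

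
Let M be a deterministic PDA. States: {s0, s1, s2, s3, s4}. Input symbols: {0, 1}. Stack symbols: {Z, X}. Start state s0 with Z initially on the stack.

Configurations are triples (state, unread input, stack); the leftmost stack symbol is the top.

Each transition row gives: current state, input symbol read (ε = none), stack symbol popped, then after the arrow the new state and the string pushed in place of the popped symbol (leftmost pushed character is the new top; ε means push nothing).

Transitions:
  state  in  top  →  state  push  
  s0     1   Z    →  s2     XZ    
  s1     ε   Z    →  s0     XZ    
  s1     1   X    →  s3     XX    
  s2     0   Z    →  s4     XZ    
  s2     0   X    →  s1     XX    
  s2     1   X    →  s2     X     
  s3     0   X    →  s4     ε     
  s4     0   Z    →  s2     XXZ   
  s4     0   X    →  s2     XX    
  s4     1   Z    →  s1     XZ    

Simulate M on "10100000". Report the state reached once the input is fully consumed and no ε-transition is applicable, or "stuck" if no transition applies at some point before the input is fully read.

stuck

(s0, 10100000, Z)
  read 1, top Z: go to s2, push XZ → (s2, 0100000, XZ)
  read 0, top X: go to s1, push XX → (s1, 100000, XXZ)
  read 1, top X: go to s3, push XX → (s3, 00000, XXXZ)
  read 0, top X: go to s4, push ε → (s4, 0000, XXZ)
  read 0, top X: go to s2, push XX → (s2, 000, XXXZ)
  read 0, top X: go to s1, push XX → (s1, 00, XXXXZ)
No transition for (s1, 0, top X); M blocks with input 00 remaining.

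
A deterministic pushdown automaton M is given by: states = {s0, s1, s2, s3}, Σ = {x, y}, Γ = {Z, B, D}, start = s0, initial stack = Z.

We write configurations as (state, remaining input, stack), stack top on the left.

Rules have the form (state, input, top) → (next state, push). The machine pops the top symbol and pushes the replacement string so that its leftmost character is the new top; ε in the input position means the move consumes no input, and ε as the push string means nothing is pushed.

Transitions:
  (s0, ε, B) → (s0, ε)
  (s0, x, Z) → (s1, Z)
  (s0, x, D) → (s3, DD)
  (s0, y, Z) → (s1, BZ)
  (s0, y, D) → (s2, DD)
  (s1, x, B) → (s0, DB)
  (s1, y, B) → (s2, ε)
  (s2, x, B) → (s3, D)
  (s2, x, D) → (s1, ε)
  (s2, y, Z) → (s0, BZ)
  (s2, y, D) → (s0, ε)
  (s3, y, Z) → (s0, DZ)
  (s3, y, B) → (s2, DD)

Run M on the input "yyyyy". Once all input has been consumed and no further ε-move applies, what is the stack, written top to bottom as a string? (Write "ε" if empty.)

(s0, yyyyy, Z)
  read y, top Z: go to s1, push BZ → (s1, yyyy, BZ)
  read y, top B: go to s2, push ε → (s2, yyy, Z)
  read y, top Z: go to s0, push BZ → (s0, yy, BZ)
  ε-move, top B: go to s0, push ε → (s0, yy, Z)
  read y, top Z: go to s1, push BZ → (s1, y, BZ)
  read y, top B: go to s2, push ε → (s2, ε, Z)
All input consumed in state s2 with stack Z.

Z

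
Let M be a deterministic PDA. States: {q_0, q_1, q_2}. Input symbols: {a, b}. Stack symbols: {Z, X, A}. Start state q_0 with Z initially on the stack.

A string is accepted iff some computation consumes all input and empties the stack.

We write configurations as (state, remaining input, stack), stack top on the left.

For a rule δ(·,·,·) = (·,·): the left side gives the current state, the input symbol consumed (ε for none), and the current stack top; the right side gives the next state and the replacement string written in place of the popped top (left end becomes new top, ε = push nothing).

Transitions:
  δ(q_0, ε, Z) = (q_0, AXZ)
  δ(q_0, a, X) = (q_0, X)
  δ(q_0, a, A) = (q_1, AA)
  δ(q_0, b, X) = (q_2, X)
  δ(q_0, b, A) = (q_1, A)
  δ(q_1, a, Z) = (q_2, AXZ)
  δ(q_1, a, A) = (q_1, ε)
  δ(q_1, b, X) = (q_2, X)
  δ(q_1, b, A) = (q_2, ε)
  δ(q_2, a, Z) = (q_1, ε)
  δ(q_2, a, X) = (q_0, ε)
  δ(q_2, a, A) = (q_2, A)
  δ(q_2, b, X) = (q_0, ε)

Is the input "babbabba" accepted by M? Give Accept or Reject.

Reject

(q_0, babbabba, Z)
  ε-move, top Z: go to q_0, push AXZ → (q_0, babbabba, AXZ)
  read b, top A: go to q_1, push A → (q_1, abbabba, AXZ)
  read a, top A: go to q_1, push ε → (q_1, bbabba, XZ)
  read b, top X: go to q_2, push X → (q_2, babba, XZ)
  read b, top X: go to q_0, push ε → (q_0, abba, Z)
  ε-move, top Z: go to q_0, push AXZ → (q_0, abba, AXZ)
  read a, top A: go to q_1, push AA → (q_1, bba, AAXZ)
  read b, top A: go to q_2, push ε → (q_2, ba, AXZ)
No transition applies at (q_2, ba, AXZ); input not fully consumed.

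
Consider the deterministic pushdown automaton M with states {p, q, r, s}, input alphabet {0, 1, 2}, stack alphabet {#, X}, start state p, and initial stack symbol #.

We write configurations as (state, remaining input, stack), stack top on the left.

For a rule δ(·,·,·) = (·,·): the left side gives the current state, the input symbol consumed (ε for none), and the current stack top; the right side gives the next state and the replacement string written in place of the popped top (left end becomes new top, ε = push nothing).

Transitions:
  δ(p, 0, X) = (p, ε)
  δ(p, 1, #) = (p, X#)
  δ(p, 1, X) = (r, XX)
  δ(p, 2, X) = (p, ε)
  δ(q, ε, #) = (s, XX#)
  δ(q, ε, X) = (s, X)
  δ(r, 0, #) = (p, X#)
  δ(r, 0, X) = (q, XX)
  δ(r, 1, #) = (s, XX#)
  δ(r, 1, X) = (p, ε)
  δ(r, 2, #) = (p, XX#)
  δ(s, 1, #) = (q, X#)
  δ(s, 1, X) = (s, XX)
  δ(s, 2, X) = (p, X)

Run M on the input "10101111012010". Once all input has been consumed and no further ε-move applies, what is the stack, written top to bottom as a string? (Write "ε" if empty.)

(p, 10101111012010, #)
  read 1, top #: go to p, push X# → (p, 0101111012010, X#)
  read 0, top X: go to p, push ε → (p, 101111012010, #)
  read 1, top #: go to p, push X# → (p, 01111012010, X#)
  read 0, top X: go to p, push ε → (p, 1111012010, #)
  read 1, top #: go to p, push X# → (p, 111012010, X#)
  read 1, top X: go to r, push XX → (r, 11012010, XX#)
  read 1, top X: go to p, push ε → (p, 1012010, X#)
  read 1, top X: go to r, push XX → (r, 012010, XX#)
  read 0, top X: go to q, push XX → (q, 12010, XXX#)
  ε-move, top X: go to s, push X → (s, 12010, XXX#)
  read 1, top X: go to s, push XX → (s, 2010, XXXX#)
  read 2, top X: go to p, push X → (p, 010, XXXX#)
  read 0, top X: go to p, push ε → (p, 10, XXX#)
  read 1, top X: go to r, push XX → (r, 0, XXXX#)
  read 0, top X: go to q, push XX → (q, ε, XXXXX#)
  ε-move, top X: go to s, push X → (s, ε, XXXXX#)
All input consumed in state s with stack XXXXX#.

XXXXX#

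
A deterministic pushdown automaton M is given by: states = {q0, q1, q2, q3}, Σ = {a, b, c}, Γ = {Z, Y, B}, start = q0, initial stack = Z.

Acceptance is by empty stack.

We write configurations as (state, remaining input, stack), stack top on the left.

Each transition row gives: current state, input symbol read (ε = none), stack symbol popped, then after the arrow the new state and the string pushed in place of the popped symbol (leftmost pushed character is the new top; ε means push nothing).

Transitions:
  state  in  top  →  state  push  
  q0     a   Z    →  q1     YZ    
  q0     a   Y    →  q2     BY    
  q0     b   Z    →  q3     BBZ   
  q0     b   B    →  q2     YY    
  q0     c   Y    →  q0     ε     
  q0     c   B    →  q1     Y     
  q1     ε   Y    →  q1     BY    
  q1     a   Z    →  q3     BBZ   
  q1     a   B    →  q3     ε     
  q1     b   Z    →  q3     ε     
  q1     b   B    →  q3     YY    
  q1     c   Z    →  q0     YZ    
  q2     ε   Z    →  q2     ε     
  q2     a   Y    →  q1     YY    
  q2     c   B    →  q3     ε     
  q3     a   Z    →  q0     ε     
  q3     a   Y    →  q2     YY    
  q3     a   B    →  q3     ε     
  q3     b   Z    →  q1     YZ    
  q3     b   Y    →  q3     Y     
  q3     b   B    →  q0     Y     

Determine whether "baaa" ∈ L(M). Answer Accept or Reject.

Accept

(q0, baaa, Z)
  read b, top Z: go to q3, push BBZ → (q3, aaa, BBZ)
  read a, top B: go to q3, push ε → (q3, aa, BZ)
  read a, top B: go to q3, push ε → (q3, a, Z)
  read a, top Z: go to q0, push ε → (q0, ε, ε)
All input consumed and the stack is empty.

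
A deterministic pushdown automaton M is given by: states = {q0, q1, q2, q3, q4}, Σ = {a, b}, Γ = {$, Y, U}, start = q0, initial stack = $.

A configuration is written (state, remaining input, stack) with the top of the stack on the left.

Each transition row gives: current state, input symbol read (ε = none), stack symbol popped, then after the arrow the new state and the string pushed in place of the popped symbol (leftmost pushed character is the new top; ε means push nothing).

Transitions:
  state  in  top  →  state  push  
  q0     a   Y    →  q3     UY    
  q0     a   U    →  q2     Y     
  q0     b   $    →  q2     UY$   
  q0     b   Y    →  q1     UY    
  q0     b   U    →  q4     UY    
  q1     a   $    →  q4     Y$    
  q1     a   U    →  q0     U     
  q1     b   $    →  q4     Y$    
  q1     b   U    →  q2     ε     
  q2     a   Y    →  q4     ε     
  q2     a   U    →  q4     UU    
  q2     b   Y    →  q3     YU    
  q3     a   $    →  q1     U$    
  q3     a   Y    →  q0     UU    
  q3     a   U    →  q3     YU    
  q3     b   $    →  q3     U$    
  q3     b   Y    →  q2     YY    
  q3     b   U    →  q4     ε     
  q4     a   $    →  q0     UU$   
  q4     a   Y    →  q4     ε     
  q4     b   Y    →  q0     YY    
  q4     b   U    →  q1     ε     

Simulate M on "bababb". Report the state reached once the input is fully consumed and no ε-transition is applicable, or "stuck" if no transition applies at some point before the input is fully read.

q1

(q0, bababb, $)
  read b, top $: go to q2, push UY$ → (q2, ababb, UY$)
  read a, top U: go to q4, push UU → (q4, babb, UUY$)
  read b, top U: go to q1, push ε → (q1, abb, UY$)
  read a, top U: go to q0, push U → (q0, bb, UY$)
  read b, top U: go to q4, push UY → (q4, b, UYY$)
  read b, top U: go to q1, push ε → (q1, ε, YY$)
All input consumed; M is in state q1.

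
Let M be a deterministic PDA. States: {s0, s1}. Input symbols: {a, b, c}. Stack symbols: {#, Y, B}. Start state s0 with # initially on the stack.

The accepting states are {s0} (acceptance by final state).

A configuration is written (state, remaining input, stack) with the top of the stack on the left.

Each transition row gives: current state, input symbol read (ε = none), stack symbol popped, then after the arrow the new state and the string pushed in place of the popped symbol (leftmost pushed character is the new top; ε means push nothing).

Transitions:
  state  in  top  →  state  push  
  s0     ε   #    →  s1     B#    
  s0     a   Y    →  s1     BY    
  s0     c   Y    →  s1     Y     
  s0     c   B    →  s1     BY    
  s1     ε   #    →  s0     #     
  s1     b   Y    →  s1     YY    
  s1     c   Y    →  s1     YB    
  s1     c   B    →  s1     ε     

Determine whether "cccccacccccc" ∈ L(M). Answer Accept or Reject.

(s0, cccccacccccc, #) ⊢ (s1, cccccacccccc, B#) ⊢ (s1, ccccacccccc, #) ⊢ (s0, ccccacccccc, #) ⊢ (s1, ccccacccccc, B#) ⊢ (s1, cccacccccc, #) ⊢ (s0, cccacccccc, #) ⊢ (s1, cccacccccc, B#) ⊢ (s1, ccacccccc, #) ⊢ (s0, ccacccccc, #) ⊢ (s1, ccacccccc, B#) ⊢ (s1, cacccccc, #) ⊢ (s0, cacccccc, #) ⊢ (s1, cacccccc, B#) ⊢ (s1, acccccc, #) ⊢ (s0, acccccc, #) ⊢ (s1, acccccc, B#)
No transition applies at (s1, acccccc, B#); input not fully consumed.

Reject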